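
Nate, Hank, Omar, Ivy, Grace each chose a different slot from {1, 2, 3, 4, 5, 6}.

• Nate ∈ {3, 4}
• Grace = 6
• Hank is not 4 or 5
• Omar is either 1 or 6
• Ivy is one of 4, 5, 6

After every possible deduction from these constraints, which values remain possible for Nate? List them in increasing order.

Grace's domain is down to {6}, so Grace = 6. Strike 6 from Hank, Omar, Ivy.
Omar has just one choice, so Omar = 1. Eliminate 1 elsewhere: Hank.
No further eliminations apply; Nate can still be any of 3, 4.

3, 4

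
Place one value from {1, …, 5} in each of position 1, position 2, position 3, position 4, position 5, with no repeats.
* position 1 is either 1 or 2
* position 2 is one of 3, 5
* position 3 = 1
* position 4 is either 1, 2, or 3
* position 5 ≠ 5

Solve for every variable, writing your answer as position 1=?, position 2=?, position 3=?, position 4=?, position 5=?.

position 1=2, position 2=5, position 3=1, position 4=3, position 5=4

position 3 has just one choice, so position 3 = 1. Strike 1 from position 1, position 4, position 5.
That leaves position 1 = 2. So position 4, position 5 can't be 2.
position 4 has just one choice, so position 4 = 3. Strike 3 from position 2, position 5.
position 5 must be 4 (only option left).
position 2 has just one choice, so position 2 = 5.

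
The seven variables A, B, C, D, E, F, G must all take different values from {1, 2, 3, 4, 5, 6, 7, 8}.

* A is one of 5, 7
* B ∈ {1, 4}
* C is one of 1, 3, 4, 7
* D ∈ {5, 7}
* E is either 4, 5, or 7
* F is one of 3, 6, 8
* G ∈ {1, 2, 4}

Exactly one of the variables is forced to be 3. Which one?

The 2 variables A and D are confined to {5, 7}, which locks those values in; drop them from C, E.
E has just one choice, so E = 4. Strike 4 from B, C, G.
B must be 1 (only option left). So C, G can't be 1.
So 3 goes to C.

C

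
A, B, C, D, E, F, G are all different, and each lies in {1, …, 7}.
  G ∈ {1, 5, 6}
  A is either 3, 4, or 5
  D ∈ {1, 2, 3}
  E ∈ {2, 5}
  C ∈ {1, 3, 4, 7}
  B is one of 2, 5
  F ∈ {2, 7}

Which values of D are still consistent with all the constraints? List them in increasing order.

1, 3

Among the 7 variables, 6 fits only G (and all 7 values in {1, 2, 3, 4, 5, 6, 7} must be used), so G = 6.
B and E between them cover only {2, 5} — a naked pair. Remove those values from A, D, F.
F has just one choice, so F = 7. Remove 7 from C.
No further eliminations apply; D can still be any of 1, 3.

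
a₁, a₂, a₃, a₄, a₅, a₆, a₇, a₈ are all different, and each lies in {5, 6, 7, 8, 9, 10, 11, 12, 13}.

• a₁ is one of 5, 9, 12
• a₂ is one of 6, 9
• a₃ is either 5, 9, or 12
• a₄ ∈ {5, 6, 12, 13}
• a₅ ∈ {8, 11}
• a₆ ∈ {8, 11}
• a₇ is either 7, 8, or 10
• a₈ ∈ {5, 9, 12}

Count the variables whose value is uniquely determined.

a₅ and a₆ between them cover only {8, 11} — a naked pair. Remove those values from a₇.
The 3 variables a₁, a₃, a₈ are confined to {5, 9, 12}, which locks those values in; drop them from a₂, a₄.
That leaves a₂ = 6. Eliminate 6 elsewhere: a₄.
a₄'s domain is down to {13}, so a₄ = 13.
Determined: a₂=6, a₄=13. The other variables each still have more than one consistent value. That makes 2.

2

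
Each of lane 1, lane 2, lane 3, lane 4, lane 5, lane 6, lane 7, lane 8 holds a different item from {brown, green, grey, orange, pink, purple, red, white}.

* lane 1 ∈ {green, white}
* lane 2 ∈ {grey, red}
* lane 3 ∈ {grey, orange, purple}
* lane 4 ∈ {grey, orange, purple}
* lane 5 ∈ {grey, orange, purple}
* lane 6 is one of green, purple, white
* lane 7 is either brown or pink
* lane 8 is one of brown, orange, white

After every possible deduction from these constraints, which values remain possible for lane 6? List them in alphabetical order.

The 8 variables together cover exactly {brown, green, grey, orange, pink, purple, red, white} — 8 values for 8 variables — and pink appears only in lane 7's list, so lane 7 = pink.
The 7 still-open variables together cover exactly {brown, green, grey, orange, purple, red, white} — 7 values for 7 variables — and brown appears only in lane 8's list, so lane 8 = brown.
The 6 still-open variables together cover exactly {green, grey, orange, purple, red, white} — 6 values for 6 variables — and red appears only in lane 2's list, so lane 2 = red.
The 3 variables lane 3, lane 4, lane 5 are confined to {grey, orange, purple}, which locks those values in; drop them from lane 6.
No further eliminations apply; lane 6 can still be any of green, white.

green, white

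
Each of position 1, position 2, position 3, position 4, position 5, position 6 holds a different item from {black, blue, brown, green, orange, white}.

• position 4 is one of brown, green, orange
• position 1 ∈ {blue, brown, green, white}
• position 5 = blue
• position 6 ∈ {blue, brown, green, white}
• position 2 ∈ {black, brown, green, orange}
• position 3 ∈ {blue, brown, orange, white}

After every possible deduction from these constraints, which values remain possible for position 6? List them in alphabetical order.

brown, green, white

position 5 must be blue (only option left). Strike blue from position 1, position 3, position 6.
The 5 still-open variables draw from only 5 values {black, brown, green, orange, white}, so each is used; only position 2 can be black, hence position 2 = black.
No further eliminations apply; position 6 can still be any of brown, green, white.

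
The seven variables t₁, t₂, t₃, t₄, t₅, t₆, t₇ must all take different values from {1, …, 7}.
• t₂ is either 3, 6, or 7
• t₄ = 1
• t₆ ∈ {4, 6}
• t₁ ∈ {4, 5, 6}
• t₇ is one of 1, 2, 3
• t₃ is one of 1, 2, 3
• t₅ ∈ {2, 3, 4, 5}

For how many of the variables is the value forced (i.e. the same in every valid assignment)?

2

t₄ has just one choice, so t₄ = 1. Eliminate 1 elsewhere: t₃, t₇.
Among the 6 still-open variables, 7 fits only t₂ (and all 6 values in {2, 3, 4, 5, 6, 7} must be used), so t₂ = 7.
t₃ and t₇ share exactly the 2 values {2, 3}; by pigeonhole those values go to them, so strike 2, 3 from t₅.
Determined: t₂=7, t₄=1. The other variables each still have more than one consistent value. That makes 2.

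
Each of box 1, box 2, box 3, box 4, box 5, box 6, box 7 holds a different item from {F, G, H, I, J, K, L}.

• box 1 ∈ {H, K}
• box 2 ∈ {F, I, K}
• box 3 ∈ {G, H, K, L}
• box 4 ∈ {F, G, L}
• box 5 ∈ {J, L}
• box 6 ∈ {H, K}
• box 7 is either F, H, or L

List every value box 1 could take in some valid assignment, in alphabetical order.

H, K

Among the 7 variables, I fits only box 2 (and all 7 values in {F, G, H, I, J, K, L} must be used), so box 2 = I.
The 6 still-open variables together cover exactly {F, G, H, J, K, L} — 6 values for 6 variables — and J appears only in box 5's list, so box 5 = J.
box 1 and box 6 share exactly the 2 values {H, K}; by pigeonhole those values go to them, so strike H, K from box 3, box 7.
No further eliminations apply; box 1 can still be any of H, K.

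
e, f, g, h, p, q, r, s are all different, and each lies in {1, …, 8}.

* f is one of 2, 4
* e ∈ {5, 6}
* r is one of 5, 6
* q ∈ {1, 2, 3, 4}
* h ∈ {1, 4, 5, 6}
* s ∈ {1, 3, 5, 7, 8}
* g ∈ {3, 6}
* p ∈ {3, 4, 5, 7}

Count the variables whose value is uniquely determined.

3

Among the 8 variables, 8 fits only s (and all 8 values in {1, 2, 3, 4, 5, 6, 7, 8} must be used), so s = 8.
The 7 still-open variables together cover exactly {1, 2, 3, 4, 5, 6, 7} — 7 values for 7 variables — and 7 appears only in p's list, so p = 7.
The 2 variables e and r are confined to {5, 6}, which locks those values in; drop them from g, h.
g's domain is down to {3}, so g = 3. Remove 3 from q.
Determined: g=3, p=7, s=8. The other variables each still have more than one consistent value. That makes 3.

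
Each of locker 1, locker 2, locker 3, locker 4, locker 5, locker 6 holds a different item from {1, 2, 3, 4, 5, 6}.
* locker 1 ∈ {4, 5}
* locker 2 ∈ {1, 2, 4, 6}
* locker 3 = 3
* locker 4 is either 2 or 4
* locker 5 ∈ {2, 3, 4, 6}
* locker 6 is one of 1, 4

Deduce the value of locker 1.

locker 3 has just one choice, so locker 3 = 3. So locker 5 can't be 3.
Among the 5 still-open variables, 5 fits only locker 1 (and all 5 values in {1, 2, 4, 5, 6} must be used), so locker 1 = 5.

5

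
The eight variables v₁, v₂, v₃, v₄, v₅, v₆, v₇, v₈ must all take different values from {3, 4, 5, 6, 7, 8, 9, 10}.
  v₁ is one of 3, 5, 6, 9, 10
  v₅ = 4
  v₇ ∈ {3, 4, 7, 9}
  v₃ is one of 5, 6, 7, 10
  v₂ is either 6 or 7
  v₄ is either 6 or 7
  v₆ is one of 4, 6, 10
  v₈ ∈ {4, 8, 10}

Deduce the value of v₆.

10

v₅'s domain is down to {4}, so v₅ = 4. Eliminate 4 elsewhere: v₆, v₇, v₈.
The 7 still-open variables together cover exactly {3, 5, 6, 7, 8, 9, 10} — 7 values for 7 variables — and 8 appears only in v₈'s list, so v₈ = 8.
v₂ and v₄ between them cover only {6, 7} — a naked pair. Remove those values from v₁, v₃, v₆, v₇.
So v₆ = 10.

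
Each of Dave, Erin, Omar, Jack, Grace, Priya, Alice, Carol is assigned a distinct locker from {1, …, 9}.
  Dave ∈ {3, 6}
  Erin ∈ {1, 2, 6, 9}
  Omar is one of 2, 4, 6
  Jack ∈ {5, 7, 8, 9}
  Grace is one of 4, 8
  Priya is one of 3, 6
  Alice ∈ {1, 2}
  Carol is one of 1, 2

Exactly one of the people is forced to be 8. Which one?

The 2 variables Dave and Priya are confined to {3, 6}, which locks those values in; drop them from Erin, Omar.
Alice and Carol between them cover only {1, 2} — a naked pair. Remove those values from Erin, Omar.
Erin's domain is down to {9}, so Erin = 9. Eliminate 9 elsewhere: Jack.
That leaves Omar = 4. Strike 4 from Grace.
So 8 goes to Grace.

Grace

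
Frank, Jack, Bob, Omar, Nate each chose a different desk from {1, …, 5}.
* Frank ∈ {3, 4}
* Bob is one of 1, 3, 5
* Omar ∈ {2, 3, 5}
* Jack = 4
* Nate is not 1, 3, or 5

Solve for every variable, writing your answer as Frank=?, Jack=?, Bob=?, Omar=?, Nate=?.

Frank=3, Jack=4, Bob=1, Omar=5, Nate=2

Jack has just one choice, so Jack = 4. So Frank, Nate can't be 4.
Nate has just one choice, so Nate = 2. Strike 2 from Omar.
Frank must be 3 (only option left). So Bob, Omar can't be 3.
That leaves Omar = 5. Eliminate 5 elsewhere: Bob.
Bob must be 1 (only option left).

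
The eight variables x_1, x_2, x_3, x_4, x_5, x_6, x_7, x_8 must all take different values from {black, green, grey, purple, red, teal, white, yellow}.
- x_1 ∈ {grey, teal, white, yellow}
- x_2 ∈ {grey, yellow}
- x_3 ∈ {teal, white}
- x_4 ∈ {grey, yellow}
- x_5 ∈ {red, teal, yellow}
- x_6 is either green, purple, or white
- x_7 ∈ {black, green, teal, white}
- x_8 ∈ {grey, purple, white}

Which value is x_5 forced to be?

The 8 variables draw from only 8 values {black, green, grey, purple, red, teal, white, yellow}, so each is used; only x_7 can be black, hence x_7 = black.
Among the 7 still-open variables, green fits only x_6 (and all 7 values in {green, grey, purple, red, teal, white, yellow} must be used), so x_6 = green.
Among the 6 still-open variables, purple fits only x_8 (and all 6 values in {grey, purple, red, teal, white, yellow} must be used), so x_8 = purple.
The 5 still-open variables together cover exactly {grey, red, teal, white, yellow} — 5 values for 5 variables — and red appears only in x_5's list, so x_5 = red.

red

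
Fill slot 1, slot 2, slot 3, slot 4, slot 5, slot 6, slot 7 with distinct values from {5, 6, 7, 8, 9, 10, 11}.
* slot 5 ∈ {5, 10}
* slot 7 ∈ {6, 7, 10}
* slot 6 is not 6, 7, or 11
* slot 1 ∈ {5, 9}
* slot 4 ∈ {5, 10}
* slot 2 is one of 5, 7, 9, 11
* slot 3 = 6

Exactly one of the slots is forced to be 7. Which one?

slot 7

slot 3 must be 6 (only option left). Remove 6 from slot 7.
Among the 6 still-open variables, 8 fits only slot 6 (and all 6 values in {5, 7, 8, 9, 10, 11} must be used), so slot 6 = 8.
The 5 still-open variables draw from only 5 values {5, 7, 9, 10, 11}, so each is used; only slot 2 can be 11, hence slot 2 = 11.
Among the 4 still-open variables, 7 fits only slot 7 (and all 4 values in {5, 7, 9, 10} must be used), so slot 7 = 7.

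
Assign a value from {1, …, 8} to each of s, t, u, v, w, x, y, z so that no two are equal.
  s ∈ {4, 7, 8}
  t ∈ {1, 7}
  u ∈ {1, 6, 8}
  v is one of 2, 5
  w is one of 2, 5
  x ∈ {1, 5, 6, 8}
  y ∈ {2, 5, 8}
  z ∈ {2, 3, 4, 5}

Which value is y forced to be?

The 8 variables together cover exactly {1, 2, 3, 4, 5, 6, 7, 8} — 8 values for 8 variables — and 3 appears only in z's list, so z = 3.
Among the 7 still-open variables, 4 fits only s (and all 7 values in {1, 2, 4, 5, 6, 7, 8} must be used), so s = 4.
Among the 6 still-open variables, 7 fits only t (and all 6 values in {1, 2, 5, 6, 7, 8} must be used), so t = 7.
v and w share exactly the 2 values {2, 5}; by pigeonhole those values go to them, so strike 2, 5 from x, y.
So y = 8.

8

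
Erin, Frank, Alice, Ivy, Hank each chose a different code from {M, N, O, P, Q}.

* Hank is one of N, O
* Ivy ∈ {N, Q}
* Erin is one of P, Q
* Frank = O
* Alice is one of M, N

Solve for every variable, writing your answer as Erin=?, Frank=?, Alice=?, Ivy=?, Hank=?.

Erin=P, Frank=O, Alice=M, Ivy=Q, Hank=N

Frank must be O (only option left). Remove O from Hank.
Hank must be N (only option left). So Alice, Ivy can't be N.
That leaves Alice = M.
Ivy's domain is down to {Q}, so Ivy = Q. So Erin can't be Q.
Erin must be P (only option left).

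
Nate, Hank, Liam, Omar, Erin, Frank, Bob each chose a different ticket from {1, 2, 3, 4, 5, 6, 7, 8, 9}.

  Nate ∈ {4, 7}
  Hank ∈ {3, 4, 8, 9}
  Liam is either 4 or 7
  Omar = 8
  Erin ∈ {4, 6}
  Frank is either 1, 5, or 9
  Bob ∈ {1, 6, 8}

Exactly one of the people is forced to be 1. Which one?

Bob

Omar has just one choice, so Omar = 8. Strike 8 from Hank, Bob.
Nate and Liam between them cover only {4, 7} — a naked pair. Remove those values from Hank, Erin.
Erin has just one choice, so Erin = 6. Eliminate 6 elsewhere: Bob.
So 1 goes to Bob.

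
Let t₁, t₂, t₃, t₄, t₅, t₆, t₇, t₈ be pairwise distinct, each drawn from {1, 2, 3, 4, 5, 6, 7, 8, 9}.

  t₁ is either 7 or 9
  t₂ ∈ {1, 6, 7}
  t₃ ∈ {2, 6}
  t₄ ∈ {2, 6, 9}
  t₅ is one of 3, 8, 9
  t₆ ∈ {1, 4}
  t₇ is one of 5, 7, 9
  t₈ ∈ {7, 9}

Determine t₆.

4

The 2 variables t₁ and t₈ are confined to {7, 9}, which locks those values in; drop them from t₂, t₄, t₅, t₇.
That leaves t₇ = 5.
t₃ and t₄ between them cover only {2, 6} — a naked pair. Remove those values from t₂.
That leaves t₂ = 1. Eliminate 1 elsewhere: t₆.
So t₆ = 4.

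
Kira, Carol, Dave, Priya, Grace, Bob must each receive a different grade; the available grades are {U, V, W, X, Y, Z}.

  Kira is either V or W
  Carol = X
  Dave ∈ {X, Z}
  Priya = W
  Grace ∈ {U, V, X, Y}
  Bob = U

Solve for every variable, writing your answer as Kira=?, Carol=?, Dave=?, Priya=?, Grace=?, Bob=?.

Kira=V, Carol=X, Dave=Z, Priya=W, Grace=Y, Bob=U

Carol has just one choice, so Carol = X. So Dave, Grace can't be X.
That leaves Dave = Z.
Priya must be W (only option left). Strike W from Kira.
Bob's domain is down to {U}, so Bob = U. Strike U from Grace.
Kira has just one choice, so Kira = V. So Grace can't be V.
That leaves Grace = Y.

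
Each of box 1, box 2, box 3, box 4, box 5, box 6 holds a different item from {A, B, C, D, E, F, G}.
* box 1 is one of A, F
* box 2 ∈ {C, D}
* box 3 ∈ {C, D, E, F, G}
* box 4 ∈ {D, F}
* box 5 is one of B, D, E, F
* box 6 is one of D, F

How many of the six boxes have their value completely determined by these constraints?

2

box 4 and box 6 share exactly the 2 values {D, F}; by pigeonhole those values go to them, so strike D, F from box 1, box 2, box 3, box 5.
box 1 must be A (only option left).
That leaves box 2 = C. Eliminate C elsewhere: box 3.
Determined: box 1=A, box 2=C. The other boxes each still have more than one consistent value. That makes 2.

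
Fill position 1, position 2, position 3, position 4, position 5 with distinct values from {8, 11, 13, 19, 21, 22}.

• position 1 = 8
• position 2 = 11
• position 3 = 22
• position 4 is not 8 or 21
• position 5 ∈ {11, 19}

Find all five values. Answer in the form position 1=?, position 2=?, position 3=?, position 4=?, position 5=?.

position 1's domain is down to {8}, so position 1 = 8.
position 2 must be 11 (only option left). Eliminate 11 elsewhere: position 4, position 5.
That leaves position 3 = 22. So position 4 can't be 22.
position 5's domain is down to {19}, so position 5 = 19. So position 4 can't be 19.
position 4 must be 13 (only option left).

position 1=8, position 2=11, position 3=22, position 4=13, position 5=19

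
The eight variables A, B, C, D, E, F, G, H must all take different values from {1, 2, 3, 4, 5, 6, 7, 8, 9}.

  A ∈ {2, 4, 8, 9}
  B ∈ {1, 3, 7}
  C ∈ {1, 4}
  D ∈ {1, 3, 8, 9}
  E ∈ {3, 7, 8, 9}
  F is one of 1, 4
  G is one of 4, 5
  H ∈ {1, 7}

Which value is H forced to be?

The 8 variables draw from only 8 values {1, 2, 3, 4, 5, 7, 8, 9}, so each is used; only A can be 2, hence A = 2.
The 7 still-open variables together cover exactly {1, 3, 4, 5, 7, 8, 9} — 7 values for 7 variables — and 5 appears only in G's list, so G = 5.
C and F share exactly the 2 values {1, 4}; by pigeonhole those values go to them, so strike 1, 4 from B, D, H.
So H = 7.

7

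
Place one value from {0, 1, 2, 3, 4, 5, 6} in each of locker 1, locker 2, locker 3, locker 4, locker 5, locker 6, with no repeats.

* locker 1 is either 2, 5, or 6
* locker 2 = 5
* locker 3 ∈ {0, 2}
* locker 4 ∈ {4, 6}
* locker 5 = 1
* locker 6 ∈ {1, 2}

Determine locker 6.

2

locker 2 must be 5 (only option left). Remove 5 from locker 1.
locker 5 has just one choice, so locker 5 = 1. So locker 6 can't be 1.
So locker 6 = 2.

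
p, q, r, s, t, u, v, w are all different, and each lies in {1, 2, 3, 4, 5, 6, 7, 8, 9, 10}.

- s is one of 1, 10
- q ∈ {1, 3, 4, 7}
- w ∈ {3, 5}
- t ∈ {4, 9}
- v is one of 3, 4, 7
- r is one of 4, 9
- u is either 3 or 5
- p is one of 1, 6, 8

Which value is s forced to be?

10

The 2 variables r and t are confined to {4, 9}, which locks those values in; drop them from q, v.
u and w share exactly the 2 values {3, 5}; by pigeonhole those values go to them, so strike 3, 5 from q, v.
v's domain is down to {7}, so v = 7. Remove 7 from q.
q must be 1 (only option left). So p, s can't be 1.
So s = 10.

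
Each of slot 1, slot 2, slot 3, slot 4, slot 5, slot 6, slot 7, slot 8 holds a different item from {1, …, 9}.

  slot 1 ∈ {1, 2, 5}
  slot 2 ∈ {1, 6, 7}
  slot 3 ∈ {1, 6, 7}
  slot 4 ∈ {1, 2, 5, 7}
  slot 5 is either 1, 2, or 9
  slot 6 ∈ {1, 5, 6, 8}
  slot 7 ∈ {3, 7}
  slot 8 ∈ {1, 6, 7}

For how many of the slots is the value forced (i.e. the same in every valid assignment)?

The 8 variables together cover exactly {1, 2, 3, 5, 6, 7, 8, 9} — 8 values for 8 variables — and 3 appears only in slot 7's list, so slot 7 = 3.
Among the 7 still-open variables, 8 fits only slot 6 (and all 7 values in {1, 2, 5, 6, 7, 8, 9} must be used), so slot 6 = 8.
The 6 still-open variables draw from only 6 values {1, 2, 5, 6, 7, 9}, so each is used; only slot 5 can be 9, hence slot 5 = 9.
slot 2, slot 3, slot 8 between them cover only {1, 6, 7} — a naked triple. Remove those values from slot 1, slot 4.
Determined: slot 5=9, slot 6=8, slot 7=3. The other slots each still have more than one consistent value. That makes 3.

3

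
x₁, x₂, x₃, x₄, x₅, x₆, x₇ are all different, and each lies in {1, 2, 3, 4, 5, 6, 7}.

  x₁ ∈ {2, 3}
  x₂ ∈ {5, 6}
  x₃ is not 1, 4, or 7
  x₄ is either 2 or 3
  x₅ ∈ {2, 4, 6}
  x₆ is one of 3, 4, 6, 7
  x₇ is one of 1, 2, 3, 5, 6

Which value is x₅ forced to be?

4

The 7 variables together cover exactly {1, 2, 3, 4, 5, 6, 7} — 7 values for 7 variables — and 1 appears only in x₇'s list, so x₇ = 1.
The 6 still-open variables draw from only 6 values {2, 3, 4, 5, 6, 7}, so each is used; only x₆ can be 7, hence x₆ = 7.
The 5 still-open variables together cover exactly {2, 3, 4, 5, 6} — 5 values for 5 variables — and 4 appears only in x₅'s list, so x₅ = 4.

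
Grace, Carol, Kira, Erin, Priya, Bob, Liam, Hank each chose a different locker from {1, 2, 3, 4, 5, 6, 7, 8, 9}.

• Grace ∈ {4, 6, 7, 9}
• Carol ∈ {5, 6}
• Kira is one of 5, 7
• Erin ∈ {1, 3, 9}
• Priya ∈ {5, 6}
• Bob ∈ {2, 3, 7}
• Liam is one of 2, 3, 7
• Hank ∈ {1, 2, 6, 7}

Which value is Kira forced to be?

Among the 8 variables, 4 fits only Grace (and all 8 values in {1, 2, 3, 4, 5, 6, 7, 9} must be used), so Grace = 4.
Among the 7 still-open variables, 9 fits only Erin (and all 7 values in {1, 2, 3, 5, 6, 7, 9} must be used), so Erin = 9.
The 6 still-open variables together cover exactly {1, 2, 3, 5, 6, 7} — 6 values for 6 variables — and 1 appears only in Hank's list, so Hank = 1.
Carol and Priya share exactly the 2 values {5, 6}; by pigeonhole those values go to them, so strike 5, 6 from Kira.
So Kira = 7.

7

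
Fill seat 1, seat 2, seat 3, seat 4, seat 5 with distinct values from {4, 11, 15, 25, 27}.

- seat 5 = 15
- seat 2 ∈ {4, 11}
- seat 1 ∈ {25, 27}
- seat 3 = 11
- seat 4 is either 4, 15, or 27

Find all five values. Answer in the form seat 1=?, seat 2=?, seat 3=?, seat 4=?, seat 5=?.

seat 1=25, seat 2=4, seat 3=11, seat 4=27, seat 5=15

seat 3 must be 11 (only option left). Remove 11 from seat 2.
seat 5 must be 15 (only option left). Eliminate 15 elsewhere: seat 4.
seat 2's domain is down to {4}, so seat 2 = 4. Remove 4 from seat 4.
That leaves seat 4 = 27. Eliminate 27 elsewhere: seat 1.
seat 1 must be 25 (only option left).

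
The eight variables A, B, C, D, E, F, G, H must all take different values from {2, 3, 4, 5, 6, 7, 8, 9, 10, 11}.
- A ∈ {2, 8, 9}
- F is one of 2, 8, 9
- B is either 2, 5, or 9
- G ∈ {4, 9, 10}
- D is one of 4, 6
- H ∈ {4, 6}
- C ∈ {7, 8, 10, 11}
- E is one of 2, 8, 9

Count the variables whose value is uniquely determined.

2

D and H share exactly the 2 values {4, 6}; by pigeonhole those values go to them, so strike 4, 6 from G.
A, E, F between them cover only {2, 8, 9} — a naked triple. Remove those values from B, C, G.
B's domain is down to {5}, so B = 5.
G must be 10 (only option left). So C can't be 10.
Determined: B=5, G=10. The other variables each still have more than one consistent value. That makes 2.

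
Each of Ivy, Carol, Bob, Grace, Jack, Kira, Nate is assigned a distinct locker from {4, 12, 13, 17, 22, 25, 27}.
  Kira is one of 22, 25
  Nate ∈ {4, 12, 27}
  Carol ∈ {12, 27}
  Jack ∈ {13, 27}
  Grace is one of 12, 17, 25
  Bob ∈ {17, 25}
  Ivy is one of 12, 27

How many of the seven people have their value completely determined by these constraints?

3

The 7 variables together cover exactly {4, 12, 13, 17, 22, 25, 27} — 7 values for 7 variables — and 4 appears only in Nate's list, so Nate = 4.
The 6 still-open variables together cover exactly {12, 13, 17, 22, 25, 27} — 6 values for 6 variables — and 13 appears only in Jack's list, so Jack = 13.
The 5 still-open variables draw from only 5 values {12, 17, 22, 25, 27}, so each is used; only Kira can be 22, hence Kira = 22.
Ivy and Carol share exactly the 2 values {12, 27}; by pigeonhole those values go to them, so strike 12, 27 from Grace.
Determined: Jack=13, Kira=22, Nate=4. The other people each still have more than one consistent value. That makes 3.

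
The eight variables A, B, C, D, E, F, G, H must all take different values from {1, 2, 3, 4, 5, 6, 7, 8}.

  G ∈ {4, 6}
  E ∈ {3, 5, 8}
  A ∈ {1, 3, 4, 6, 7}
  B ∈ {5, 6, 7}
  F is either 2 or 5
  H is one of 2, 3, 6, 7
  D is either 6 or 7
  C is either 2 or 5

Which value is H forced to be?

3

The 8 variables together cover exactly {1, 2, 3, 4, 5, 6, 7, 8} — 8 values for 8 variables — and 1 appears only in A's list, so A = 1.
The 7 still-open variables together cover exactly {2, 3, 4, 5, 6, 7, 8} — 7 values for 7 variables — and 4 appears only in G's list, so G = 4.
The 6 still-open variables draw from only 6 values {2, 3, 5, 6, 7, 8}, so each is used; only E can be 8, hence E = 8.
Among the 5 still-open variables, 3 fits only H (and all 5 values in {2, 3, 5, 6, 7} must be used), so H = 3.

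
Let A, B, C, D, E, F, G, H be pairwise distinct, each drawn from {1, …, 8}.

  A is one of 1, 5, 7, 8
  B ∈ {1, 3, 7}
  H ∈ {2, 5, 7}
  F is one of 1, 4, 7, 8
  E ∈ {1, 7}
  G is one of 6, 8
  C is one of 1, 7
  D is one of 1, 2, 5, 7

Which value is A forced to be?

The 8 variables together cover exactly {1, 2, 3, 4, 5, 6, 7, 8} — 8 values for 8 variables — and 3 appears only in B's list, so B = 3.
The 7 still-open variables together cover exactly {1, 2, 4, 5, 6, 7, 8} — 7 values for 7 variables — and 4 appears only in F's list, so F = 4.
The 6 still-open variables draw from only 6 values {1, 2, 5, 6, 7, 8}, so each is used; only G can be 6, hence G = 6.
The 5 still-open variables draw from only 5 values {1, 2, 5, 7, 8}, so each is used; only A can be 8, hence A = 8.

8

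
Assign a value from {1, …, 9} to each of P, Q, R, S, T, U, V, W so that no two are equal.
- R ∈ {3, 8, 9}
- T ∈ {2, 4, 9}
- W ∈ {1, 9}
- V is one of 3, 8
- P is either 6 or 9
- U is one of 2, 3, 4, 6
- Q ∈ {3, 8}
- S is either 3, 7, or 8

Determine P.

The 8 variables draw from only 8 values {1, 2, 3, 4, 6, 7, 8, 9}, so each is used; only W can be 1, hence W = 1.
Among the 7 still-open variables, 7 fits only S (and all 7 values in {2, 3, 4, 6, 7, 8, 9} must be used), so S = 7.
Q and V share exactly the 2 values {3, 8}; by pigeonhole those values go to them, so strike 3, 8 from R, U.
R has just one choice, so R = 9. Strike 9 from P, T.
So P = 6.

6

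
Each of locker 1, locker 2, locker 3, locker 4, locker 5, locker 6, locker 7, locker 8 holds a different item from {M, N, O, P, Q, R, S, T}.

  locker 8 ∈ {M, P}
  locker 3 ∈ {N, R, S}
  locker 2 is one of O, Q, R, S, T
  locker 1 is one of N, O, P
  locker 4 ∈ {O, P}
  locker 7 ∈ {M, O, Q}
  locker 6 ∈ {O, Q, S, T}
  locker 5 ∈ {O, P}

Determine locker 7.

Q

locker 4 and locker 5 between them cover only {O, P} — a naked pair. Remove those values from locker 1, locker 2, locker 6, locker 7, locker 8.
That leaves locker 1 = N. Remove N from locker 3.
That leaves locker 8 = M. So locker 7 can't be M.
So locker 7 = Q.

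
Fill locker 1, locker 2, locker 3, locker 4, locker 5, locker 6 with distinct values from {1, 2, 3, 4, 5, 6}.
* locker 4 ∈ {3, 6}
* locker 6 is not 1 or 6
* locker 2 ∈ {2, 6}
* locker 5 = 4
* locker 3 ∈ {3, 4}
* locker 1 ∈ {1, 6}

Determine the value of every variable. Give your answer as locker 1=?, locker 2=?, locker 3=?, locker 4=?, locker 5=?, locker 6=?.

locker 5 has just one choice, so locker 5 = 4. So locker 3, locker 6 can't be 4.
That leaves locker 3 = 3. So locker 4, locker 6 can't be 3.
locker 4's domain is down to {6}, so locker 4 = 6. Strike 6 from locker 1, locker 2.
locker 1's domain is down to {1}, so locker 1 = 1.
That leaves locker 2 = 2. Strike 2 from locker 6.
That leaves locker 6 = 5.

locker 1=1, locker 2=2, locker 3=3, locker 4=6, locker 5=4, locker 6=5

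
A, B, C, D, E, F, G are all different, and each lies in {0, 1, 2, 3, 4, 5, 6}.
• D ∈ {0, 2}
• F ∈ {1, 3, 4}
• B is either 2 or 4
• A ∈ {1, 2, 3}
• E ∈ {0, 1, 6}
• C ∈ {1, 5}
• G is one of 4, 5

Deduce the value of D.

0

The 7 variables draw from only 7 values {0, 1, 2, 3, 4, 5, 6}, so each is used; only E can be 6, hence E = 6.
The 6 still-open variables draw from only 6 values {0, 1, 2, 3, 4, 5}, so each is used; only D can be 0, hence D = 0.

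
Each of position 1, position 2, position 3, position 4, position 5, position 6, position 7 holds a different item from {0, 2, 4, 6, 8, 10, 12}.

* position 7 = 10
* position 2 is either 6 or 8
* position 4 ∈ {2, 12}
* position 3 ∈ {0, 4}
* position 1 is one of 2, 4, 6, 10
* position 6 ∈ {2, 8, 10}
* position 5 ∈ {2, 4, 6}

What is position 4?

position 7 must be 10 (only option left). So position 1, position 6 can't be 10.
Among the 6 still-open variables, 0 fits only position 3 (and all 6 values in {0, 2, 4, 6, 8, 12} must be used), so position 3 = 0.
The 5 still-open variables together cover exactly {2, 4, 6, 8, 12} — 5 values for 5 variables — and 12 appears only in position 4's list, so position 4 = 12.

12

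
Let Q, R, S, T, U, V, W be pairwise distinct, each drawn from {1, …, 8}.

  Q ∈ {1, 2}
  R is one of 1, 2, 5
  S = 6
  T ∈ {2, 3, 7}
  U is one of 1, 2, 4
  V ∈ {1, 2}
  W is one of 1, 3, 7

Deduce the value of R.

5

S has just one choice, so S = 6.
Among the 6 still-open variables, 4 fits only U (and all 6 values in {1, 2, 3, 4, 5, 7} must be used), so U = 4.
The 5 still-open variables together cover exactly {1, 2, 3, 5, 7} — 5 values for 5 variables — and 5 appears only in R's list, so R = 5.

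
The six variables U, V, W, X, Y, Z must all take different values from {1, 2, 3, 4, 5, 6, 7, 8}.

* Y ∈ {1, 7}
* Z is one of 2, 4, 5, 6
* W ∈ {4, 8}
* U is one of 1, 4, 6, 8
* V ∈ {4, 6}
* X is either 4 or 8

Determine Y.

7

W and X between them cover only {4, 8} — a naked pair. Remove those values from U, V, Z.
V must be 6 (only option left). Remove 6 from U, Z.
U has just one choice, so U = 1. So Y can't be 1.
So Y = 7.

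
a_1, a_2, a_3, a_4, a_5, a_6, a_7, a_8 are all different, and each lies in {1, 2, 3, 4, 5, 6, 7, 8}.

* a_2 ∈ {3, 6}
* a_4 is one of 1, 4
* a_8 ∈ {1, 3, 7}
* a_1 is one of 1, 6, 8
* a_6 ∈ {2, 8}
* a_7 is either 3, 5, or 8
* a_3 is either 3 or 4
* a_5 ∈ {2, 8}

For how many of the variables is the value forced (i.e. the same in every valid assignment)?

Among the 8 variables, 5 fits only a_7 (and all 8 values in {1, 2, 3, 4, 5, 6, 7, 8} must be used), so a_7 = 5.
Among the 7 still-open variables, 7 fits only a_8 (and all 7 values in {1, 2, 3, 4, 6, 7, 8} must be used), so a_8 = 7.
a_5 and a_6 share exactly the 2 values {2, 8}; by pigeonhole those values go to them, so strike 2, 8 from a_1.
Determined: a_7=5, a_8=7. The other variables each still have more than one consistent value. That makes 2.

2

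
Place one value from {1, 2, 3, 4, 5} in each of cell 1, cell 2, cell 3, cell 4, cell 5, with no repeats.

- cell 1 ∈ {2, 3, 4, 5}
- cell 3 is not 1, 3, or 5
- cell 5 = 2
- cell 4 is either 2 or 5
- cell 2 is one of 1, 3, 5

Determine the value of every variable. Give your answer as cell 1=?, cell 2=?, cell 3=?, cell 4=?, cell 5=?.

cell 1=3, cell 2=1, cell 3=4, cell 4=5, cell 5=2

cell 5 must be 2 (only option left). Strike 2 from cell 1, cell 3, cell 4.
cell 3 has just one choice, so cell 3 = 4. Strike 4 from cell 1.
cell 4 must be 5 (only option left). Remove 5 from cell 1, cell 2.
That leaves cell 1 = 3. Remove 3 from cell 2.
cell 2 must be 1 (only option left).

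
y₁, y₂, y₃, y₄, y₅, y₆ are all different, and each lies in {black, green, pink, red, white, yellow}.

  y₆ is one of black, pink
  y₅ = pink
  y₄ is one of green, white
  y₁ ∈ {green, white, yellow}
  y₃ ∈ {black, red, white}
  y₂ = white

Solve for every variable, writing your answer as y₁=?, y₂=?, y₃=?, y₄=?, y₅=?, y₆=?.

y₁=yellow, y₂=white, y₃=red, y₄=green, y₅=pink, y₆=black

y₂ must be white (only option left). So y₁, y₃, y₄ can't be white.
y₄'s domain is down to {green}, so y₄ = green. Eliminate green elsewhere: y₁.
y₅'s domain is down to {pink}, so y₅ = pink. So y₆ can't be pink.
y₆ must be black (only option left). Remove black from y₃.
y₁'s domain is down to {yellow}, so y₁ = yellow.
y₃'s domain is down to {red}, so y₃ = red.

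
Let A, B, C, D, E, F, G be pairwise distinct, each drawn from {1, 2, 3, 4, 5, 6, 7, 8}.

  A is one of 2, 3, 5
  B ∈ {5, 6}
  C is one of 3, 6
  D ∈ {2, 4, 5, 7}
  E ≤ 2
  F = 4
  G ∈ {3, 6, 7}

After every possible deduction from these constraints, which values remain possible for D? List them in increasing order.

F has just one choice, so F = 4. Remove 4 from D.
The 6 still-open variables together cover exactly {1, 2, 3, 5, 6, 7} — 6 values for 6 variables — and 1 appears only in E's list, so E = 1.
No further eliminations apply; D can still be any of 2, 5, 7.

2, 5, 7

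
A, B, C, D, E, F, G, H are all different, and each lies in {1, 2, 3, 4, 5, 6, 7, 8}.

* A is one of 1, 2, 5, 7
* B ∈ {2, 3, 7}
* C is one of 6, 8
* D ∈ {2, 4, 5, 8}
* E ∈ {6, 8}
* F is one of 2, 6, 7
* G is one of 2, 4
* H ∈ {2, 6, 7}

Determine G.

4

The 8 variables together cover exactly {1, 2, 3, 4, 5, 6, 7, 8} — 8 values for 8 variables — and 1 appears only in A's list, so A = 1.
The 7 still-open variables together cover exactly {2, 3, 4, 5, 6, 7, 8} — 7 values for 7 variables — and 3 appears only in B's list, so B = 3.
Among the 6 still-open variables, 5 fits only D (and all 6 values in {2, 4, 5, 6, 7, 8} must be used), so D = 5.
The 5 still-open variables together cover exactly {2, 4, 6, 7, 8} — 5 values for 5 variables — and 4 appears only in G's list, so G = 4.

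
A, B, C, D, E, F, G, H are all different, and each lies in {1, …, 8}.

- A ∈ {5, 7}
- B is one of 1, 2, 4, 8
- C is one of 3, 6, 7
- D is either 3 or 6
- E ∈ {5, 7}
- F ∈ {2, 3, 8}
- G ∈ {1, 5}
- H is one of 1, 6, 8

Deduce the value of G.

The 8 variables draw from only 8 values {1, 2, 3, 4, 5, 6, 7, 8}, so each is used; only B can be 4, hence B = 4.
Among the 7 still-open variables, 2 fits only F (and all 7 values in {1, 2, 3, 5, 6, 7, 8} must be used), so F = 2.
The 6 still-open variables draw from only 6 values {1, 3, 5, 6, 7, 8}, so each is used; only H can be 8, hence H = 8.
The 5 still-open variables draw from only 5 values {1, 3, 5, 6, 7}, so each is used; only G can be 1, hence G = 1.

1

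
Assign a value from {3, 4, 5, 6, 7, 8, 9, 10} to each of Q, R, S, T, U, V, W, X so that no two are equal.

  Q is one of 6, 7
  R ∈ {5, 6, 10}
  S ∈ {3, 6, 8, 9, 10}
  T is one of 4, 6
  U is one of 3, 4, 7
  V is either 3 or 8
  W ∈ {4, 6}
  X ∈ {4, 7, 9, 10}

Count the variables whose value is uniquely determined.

The 8 variables draw from only 8 values {3, 4, 5, 6, 7, 8, 9, 10}, so each is used; only R can be 5, hence R = 5.
T and W between them cover only {4, 6} — a naked pair. Remove those values from Q, S, U, X.
Q must be 7 (only option left). Remove 7 from U, X.
U has just one choice, so U = 3. Strike 3 from S, V.
That leaves V = 8. Strike 8 from S.
Determined: Q=7, R=5, U=3, V=8. The other variables each still have more than one consistent value. That makes 4.

4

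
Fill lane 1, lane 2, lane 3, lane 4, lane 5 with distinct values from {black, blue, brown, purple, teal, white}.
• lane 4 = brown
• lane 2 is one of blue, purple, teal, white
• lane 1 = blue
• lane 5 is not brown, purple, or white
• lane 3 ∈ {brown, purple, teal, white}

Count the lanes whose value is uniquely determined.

2

lane 1 has just one choice, so lane 1 = blue. Strike blue from lane 2, lane 5.
lane 4 has just one choice, so lane 4 = brown. Remove brown from lane 3.
Determined: lane 1=blue, lane 4=brown. The other lanes each still have more than one consistent value. That makes 2.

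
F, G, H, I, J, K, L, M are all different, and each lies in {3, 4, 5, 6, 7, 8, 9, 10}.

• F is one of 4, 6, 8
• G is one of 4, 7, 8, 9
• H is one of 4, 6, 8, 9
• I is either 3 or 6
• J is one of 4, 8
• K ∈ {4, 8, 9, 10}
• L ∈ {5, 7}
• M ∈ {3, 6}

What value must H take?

9

The 8 variables together cover exactly {3, 4, 5, 6, 7, 8, 9, 10} — 8 values for 8 variables — and 5 appears only in L's list, so L = 5.
The 7 still-open variables draw from only 7 values {3, 4, 6, 7, 8, 9, 10}, so each is used; only G can be 7, hence G = 7.
Among the 6 still-open variables, 10 fits only K (and all 6 values in {3, 4, 6, 8, 9, 10} must be used), so K = 10.
Among the 5 still-open variables, 9 fits only H (and all 5 values in {3, 4, 6, 8, 9} must be used), so H = 9.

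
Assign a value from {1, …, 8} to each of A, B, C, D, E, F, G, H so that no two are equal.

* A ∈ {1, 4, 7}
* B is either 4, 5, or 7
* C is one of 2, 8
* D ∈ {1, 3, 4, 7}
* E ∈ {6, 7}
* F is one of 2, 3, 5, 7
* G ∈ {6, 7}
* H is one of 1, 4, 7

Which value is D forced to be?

3

Among the 8 variables, 8 fits only C (and all 8 values in {1, 2, 3, 4, 5, 6, 7, 8} must be used), so C = 8.
The 7 still-open variables draw from only 7 values {1, 2, 3, 4, 5, 6, 7}, so each is used; only F can be 2, hence F = 2.
The 6 still-open variables draw from only 6 values {1, 3, 4, 5, 6, 7}, so each is used; only D can be 3, hence D = 3.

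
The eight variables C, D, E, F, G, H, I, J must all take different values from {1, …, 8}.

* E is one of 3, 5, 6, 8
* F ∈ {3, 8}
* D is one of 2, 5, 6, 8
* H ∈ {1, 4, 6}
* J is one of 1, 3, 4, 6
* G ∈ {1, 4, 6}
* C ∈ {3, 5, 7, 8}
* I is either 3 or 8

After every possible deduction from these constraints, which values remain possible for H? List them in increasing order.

1, 4, 6

The 8 variables together cover exactly {1, 2, 3, 4, 5, 6, 7, 8} — 8 values for 8 variables — and 2 appears only in D's list, so D = 2.
The 7 still-open variables together cover exactly {1, 3, 4, 5, 6, 7, 8} — 7 values for 7 variables — and 7 appears only in C's list, so C = 7.
The 6 still-open variables together cover exactly {1, 3, 4, 5, 6, 8} — 6 values for 6 variables — and 5 appears only in E's list, so E = 5.
F and I between them cover only {3, 8} — a naked pair. Remove those values from J.
No further eliminations apply; H can still be any of 1, 4, 6.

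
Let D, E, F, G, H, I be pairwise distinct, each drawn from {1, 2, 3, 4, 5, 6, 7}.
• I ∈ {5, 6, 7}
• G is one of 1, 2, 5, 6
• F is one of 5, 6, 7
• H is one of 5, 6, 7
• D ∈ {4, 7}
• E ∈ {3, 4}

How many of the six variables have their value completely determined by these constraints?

F, H, I between them cover only {5, 6, 7} — a naked triple. Remove those values from D, G.
That leaves D = 4. Eliminate 4 elsewhere: E.
E must be 3 (only option left).
Determined: D=4, E=3. The other variables each still have more than one consistent value. That makes 2.

2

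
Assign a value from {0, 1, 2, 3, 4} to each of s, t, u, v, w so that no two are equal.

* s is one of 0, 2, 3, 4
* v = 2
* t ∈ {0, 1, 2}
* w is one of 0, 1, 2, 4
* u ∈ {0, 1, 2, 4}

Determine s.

v must be 2 (only option left). So s, t, u, w can't be 2.
The 4 still-open variables together cover exactly {0, 1, 3, 4} — 4 values for 4 variables — and 3 appears only in s's list, so s = 3.

3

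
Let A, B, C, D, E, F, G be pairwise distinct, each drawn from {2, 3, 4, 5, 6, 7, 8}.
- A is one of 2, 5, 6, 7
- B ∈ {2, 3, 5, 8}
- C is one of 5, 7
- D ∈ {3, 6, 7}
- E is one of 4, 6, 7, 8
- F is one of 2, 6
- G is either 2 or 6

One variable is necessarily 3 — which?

D

Among the 7 variables, 4 fits only E (and all 7 values in {2, 3, 4, 5, 6, 7, 8} must be used), so E = 4.
Among the 6 still-open variables, 8 fits only B (and all 6 values in {2, 3, 5, 6, 7, 8} must be used), so B = 8.
Among the 5 still-open variables, 3 fits only D (and all 5 values in {2, 3, 5, 6, 7} must be used), so D = 3.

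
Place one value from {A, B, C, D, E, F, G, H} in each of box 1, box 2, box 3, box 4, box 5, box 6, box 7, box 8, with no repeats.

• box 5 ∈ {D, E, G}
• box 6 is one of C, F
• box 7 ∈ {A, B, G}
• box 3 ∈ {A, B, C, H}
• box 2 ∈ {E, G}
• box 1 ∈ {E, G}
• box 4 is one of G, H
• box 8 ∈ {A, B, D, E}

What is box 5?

D

The 8 variables draw from only 8 values {A, B, C, D, E, F, G, H}, so each is used; only box 6 can be F, hence box 6 = F.
Among the 7 still-open variables, C fits only box 3 (and all 7 values in {A, B, C, D, E, G, H} must be used), so box 3 = C.
Among the 6 still-open variables, H fits only box 4 (and all 6 values in {A, B, D, E, G, H} must be used), so box 4 = H.
The 2 variables box 1 and box 2 are confined to {E, G}, which locks those values in; drop them from box 5, box 7, box 8.
So box 5 = D.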